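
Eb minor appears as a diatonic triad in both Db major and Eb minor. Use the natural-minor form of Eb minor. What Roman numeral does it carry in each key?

The scale of Db major is Db Eb F Gb Ab Bb C; Eb is degree 2, and the triad built there (Eb-Gb-Bb) is minor, so it is ii.
The scale of Eb minor (natural minor) is Eb F Gb Ab Bb Cb Db; Eb is degree 1, and the triad built there (Eb-Gb-Bb) is minor, so it is i.

ii in Db major; i in Eb minor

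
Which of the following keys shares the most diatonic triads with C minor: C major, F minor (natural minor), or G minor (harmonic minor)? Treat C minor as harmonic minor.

Triads of C minor (harmonic minor): C minor (i), D diminished (ii°), Eb augmented (III+), F minor (iv), G major (V), Ab major (VI), B diminished (vii°).
C major shares 2: G, Bdim.
F minor (natural minor) shares 3: Cm, Fm, Ab.
G minor (harmonic minor) shares 1: Cm.
The most common triads (3) are shared with F minor.

F minor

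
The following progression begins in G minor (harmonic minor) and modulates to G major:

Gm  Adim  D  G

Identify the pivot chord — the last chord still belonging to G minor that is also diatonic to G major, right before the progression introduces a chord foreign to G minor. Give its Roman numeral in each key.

D — V in G minor, V in G major

Chords diatonic to G minor: Gm, Adim, B♭aug, Cm, D, E♭, F♯dim.
Reading the progression, the first chord not in that set is G, so the modulation leaves G minor there.
The chord immediately before G is D, which is diatonic to both keys: V in G minor and V in G major.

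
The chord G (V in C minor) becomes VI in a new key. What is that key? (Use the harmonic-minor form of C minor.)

The numeral VI denotes a major triad on scale degree 6. With G on degree 6, the tonic of the new key is B.
Degree 6 carries a major triad in minor keys, so the destination is B minor.
Check: the diatonic triads of B minor (natural minor) are Bm (i), C#dim (ii°), D (III), Em (iv), F#m (v), G (VI), A (VII) — G is indeed VI.

B minor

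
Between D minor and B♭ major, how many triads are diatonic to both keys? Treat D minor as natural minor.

4

Diatonic triads of D minor (natural minor): Dm (i), Edim (ii°), F (III), Gm (iv), Am (v), B♭ (VI), C (VII).
Diatonic triads of B♭ major: B♭ (I), Cm (ii), Dm (iii), E♭ (IV), F (V), Gm (vi), Adim (vii°).
Matching root and quality in both lists: Dm, F, Gm, B♭.
That gives 4 common triads.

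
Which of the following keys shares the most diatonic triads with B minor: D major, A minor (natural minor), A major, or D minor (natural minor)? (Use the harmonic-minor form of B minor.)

Triads of B minor (harmonic minor): B minor (i), C# diminished (ii°), D augmented (III+), E minor (iv), F# major (V), G major (VI), A# diminished (vii°).
D major shares 4: Bm, C#dim, Em, G.
A minor (natural minor) shares 2: Em, G.
A major shares 1: Bm.
D minor (natural minor) shares 0: none.
The most common triads (4) are shared with D major.

D major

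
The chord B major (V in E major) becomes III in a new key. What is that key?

G# minor

The numeral III denotes a major triad on scale degree 3. With B on degree 3, the tonic of the new key is G#.
Degree 3 carries a major triad in natural-minor keys, so the destination is G# minor.
Check: the diatonic triads of G# minor (natural minor) are G#m (i), A#dim (ii°), B (III), C#m (iv), D#m (v), E (VI), F# (VII) — B major is indeed III.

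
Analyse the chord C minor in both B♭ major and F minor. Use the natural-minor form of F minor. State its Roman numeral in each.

ii in B♭ major; v in F minor

The scale of B♭ major is B♭ C D E♭ F G A; C is degree 2, and the triad built there (C-E♭-G) is minor, so it is ii.
The scale of F minor (natural minor) is F G A♭ B♭ C D♭ E♭; C is degree 5, and the triad built there (C-E♭-G) is minor, so it is v.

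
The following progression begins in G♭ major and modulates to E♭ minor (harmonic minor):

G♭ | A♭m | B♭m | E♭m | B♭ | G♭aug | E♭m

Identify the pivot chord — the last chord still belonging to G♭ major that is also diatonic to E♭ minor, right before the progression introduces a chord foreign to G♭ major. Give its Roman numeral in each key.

E♭m — vi in G♭ major, i in E♭ minor

Chords diatonic to G♭ major: G♭, A♭m, B♭m, C♭, D♭, E♭m, Fdim.
Reading the progression, the first chord not in that set is B♭, so the modulation leaves G♭ major there.
The chord immediately before B♭ is E♭m, which is diatonic to both keys: vi in G♭ major and i in E♭ minor.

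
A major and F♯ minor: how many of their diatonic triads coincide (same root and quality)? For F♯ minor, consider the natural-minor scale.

Diatonic triads of A major: A major (I), B minor (ii), C♯ minor (iii), D major (IV), E major (V), F♯ minor (vi), G♯ diminished (vii°).
Diatonic triads of F♯ minor (natural minor): F♯ minor (i), G♯ diminished (ii°), A major (III), B minor (iv), C♯ minor (v), D major (VI), E major (VII).
Matching root and quality in both lists: A major, B minor, C♯ minor, D major, E major, F♯ minor, G♯ diminished.
That gives 7 common triads.

7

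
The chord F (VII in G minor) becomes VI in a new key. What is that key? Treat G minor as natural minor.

A minor

The numeral VI denotes a major triad on scale degree 6. With F on degree 6, the tonic of the new key is A.
Degree 6 carries a major triad in minor keys, so the destination is A minor.
Check: the diatonic triads of A minor (natural minor) are Am (i), Bdim (ii°), C (III), Dm (iv), Em (v), F (VI), G (VII) — F is indeed VI.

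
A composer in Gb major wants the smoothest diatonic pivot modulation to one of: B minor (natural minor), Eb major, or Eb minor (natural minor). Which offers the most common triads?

Triads of Gb major: Gb major (I), Ab minor (ii), Bb minor (iii), Cb major (IV), Db major (V), Eb minor (vi), F diminished (vii°).
B minor (natural minor) shares 0: none.
Eb major shares 0: none.
Eb minor (natural minor) shares 7: Gb, Abm, Bbm, Cb, Db, Ebm, Fdim.
The most common triads (7) are shared with Eb minor.

Eb minor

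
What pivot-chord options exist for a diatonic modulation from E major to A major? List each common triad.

Triads in E major: E major (I), F# minor (ii), G# minor (iii), A major (IV), B major (V), C# minor (vi), D# diminished (vii°).
Triads in A major: A major (I), B minor (ii), C# minor (iii), D major (IV), E major (V), F# minor (vi), G# diminished (vii°).
Shared triads with their functions: E major (I in E major, V in A major); F# minor (ii in E major, vi in A major); A major (IV in E major, I in A major); C# minor (vi in E major, iii in A major).

E, F#m, A, C#m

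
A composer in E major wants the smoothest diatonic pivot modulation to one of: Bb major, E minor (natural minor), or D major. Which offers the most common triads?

Triads of E major: E major (I), F# minor (ii), G# minor (iii), A major (IV), B major (V), C# minor (vi), D# diminished (vii°).
Bb major shares 0: none.
E minor (natural minor) shares 0: none.
D major shares 2: F#m, A.
The most common triads (2) are shared with D major.

D major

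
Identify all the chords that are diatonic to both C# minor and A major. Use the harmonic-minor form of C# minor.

C#m, F#m, A

Triads in C# minor (harmonic minor): C#m (i), D#dim (ii°), Eaug (III+), F#m (iv), G# (V), A (VI), B#dim (vii°).
Triads in A major: A (I), Bm (ii), C#m (iii), D (IV), E (V), F#m (vi), G#dim (vii°).
Shared triads with their functions: C#m (i in C# minor, iii in A major); F#m (iv in C# minor, vi in A major); A (VI in C# minor, I in A major).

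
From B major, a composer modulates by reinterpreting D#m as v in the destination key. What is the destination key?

The numeral v denotes a minor triad on scale degree 5. With D# on degree 5, the tonic of the new key is G#.
Degree 5 carries a minor triad in natural-minor keys, so the destination is G# minor.
Check: the diatonic triads of G# minor (natural minor) are G#m (i), A#dim (ii°), B (III), C#m (iv), D#m (v), E (VI), F# (VII) — D#m is indeed v.

G# minor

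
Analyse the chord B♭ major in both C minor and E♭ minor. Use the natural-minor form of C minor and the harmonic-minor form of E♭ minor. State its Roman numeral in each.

The scale of C minor (natural minor) is C D E♭ F G A♭ B♭; B♭ is degree 7, and the triad built there (B♭-D-F) is major, so it is VII.
The scale of E♭ minor (harmonic minor) is E♭ F G♭ A♭ B♭ C♭ D; B♭ is degree 5, and the triad built there (B♭-D-F) is major, so it is V.

VII in C minor; V in E♭ minor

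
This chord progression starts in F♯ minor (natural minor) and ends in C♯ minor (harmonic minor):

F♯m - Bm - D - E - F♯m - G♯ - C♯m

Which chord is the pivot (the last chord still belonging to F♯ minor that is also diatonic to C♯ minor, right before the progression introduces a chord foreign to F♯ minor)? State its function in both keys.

Chords diatonic to F♯ minor: F♯m, G♯dim, A, Bm, C♯m, D, E.
Reading the progression, the first chord not in that set is G♯, so the modulation leaves F♯ minor there.
The chord immediately before G♯ is F♯m, which is diatonic to both keys: i in F♯ minor and iv in C♯ minor.

F♯m — i in F♯ minor, iv in C♯ minor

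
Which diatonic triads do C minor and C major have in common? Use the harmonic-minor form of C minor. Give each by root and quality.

Triads in C minor (harmonic minor): C minor (i), D diminished (ii°), Eb augmented (III+), F minor (iv), G major (V), Ab major (VI), B diminished (vii°).
Triads in C major: C major (I), D minor (ii), E minor (iii), F major (IV), G major (V), A minor (vi), B diminished (vii°).
Shared triads with their functions: G major (V in C minor, V in C major); B diminished (vii° in C minor, vii° in C major).

G, Bdim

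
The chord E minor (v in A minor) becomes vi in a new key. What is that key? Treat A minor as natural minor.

G major

The numeral vi denotes a minor triad on scale degree 6. With E on degree 6, the tonic of the new key is G.
Degree 6 carries a minor triad in major keys, so the destination is G major.
Check: the diatonic triads of G major are G (I), Am (ii), Bm (iii), C (IV), D (V), Em (vi), F#dim (vii°) — E minor is indeed vi.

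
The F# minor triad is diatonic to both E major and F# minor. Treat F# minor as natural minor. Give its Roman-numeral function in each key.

ii in E major; i in F# minor

The scale of E major is E F# G# A B C# D#; F# is degree 2, and the triad built there (F#-A-C#) is minor, so it is ii.
The scale of F# minor (natural minor) is F# G# A B C# D E; F# is degree 1, and the triad built there (F#-A-C#) is minor, so it is i.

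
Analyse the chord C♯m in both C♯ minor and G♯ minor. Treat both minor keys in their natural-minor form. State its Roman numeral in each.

The scale of C♯ minor (natural minor) is C♯ D♯ E F♯ G♯ A B; C♯ is degree 1, and the triad built there (C♯-E-G♯) is minor, so it is i.
The scale of G♯ minor (natural minor) is G♯ A♯ B C♯ D♯ E F♯; C♯ is degree 4, and the triad built there (C♯-E-G♯) is minor, so it is iv.

i in C♯ minor; iv in G♯ minor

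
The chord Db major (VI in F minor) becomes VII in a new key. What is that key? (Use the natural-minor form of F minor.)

The numeral VII denotes a major triad on scale degree 7. With Db on degree 7, the tonic of the new key is Eb.
Degree 7 carries a major triad in natural-minor keys, so the destination is Eb minor.
Check: the diatonic triads of Eb minor (natural minor) are Ebm (i), Fdim (ii°), Gb (III), Abm (iv), Bbm (v), Cb (VI), Db (VII) — Db major is indeed VII.

Eb minor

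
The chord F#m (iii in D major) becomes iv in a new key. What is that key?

The numeral iv denotes a minor triad on scale degree 4. With F# on degree 4, the tonic of the new key is C#.
Degree 4 carries a minor triad in minor keys, so the destination is C# minor.
Check: the diatonic triads of C# minor (natural minor) are C#m (i), D#dim (ii°), E (III), F#m (iv), G#m (v), A (VI), B (VII) — F#m is indeed iv.

C# minor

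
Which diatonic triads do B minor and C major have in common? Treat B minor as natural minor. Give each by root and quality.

Em, G

Triads in B minor (natural minor): Bm (i), C#dim (ii°), D (III), Em (iv), F#m (v), G (VI), A (VII).
Triads in C major: C (I), Dm (ii), Em (iii), F (IV), G (V), Am (vi), Bdim (vii°).
Shared triads with their functions: Em (iv in B minor, iii in C major); G (VI in B minor, V in C major).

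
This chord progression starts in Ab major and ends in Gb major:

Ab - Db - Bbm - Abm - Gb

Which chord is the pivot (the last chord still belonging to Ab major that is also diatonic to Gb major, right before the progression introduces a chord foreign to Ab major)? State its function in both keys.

Chords diatonic to Ab major: Ab, Bbm, Cm, Db, Eb, Fm, Gdim.
Reading the progression, the first chord not in that set is Abm, so the modulation leaves Ab major there.
The chord immediately before Abm is Bbm, which is diatonic to both keys: ii in Ab major and iii in Gb major.

Bbm — ii in Ab major, iii in Gb major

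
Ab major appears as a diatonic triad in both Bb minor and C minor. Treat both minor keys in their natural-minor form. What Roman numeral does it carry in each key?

VII in Bb minor; VI in C minor

The scale of Bb minor (natural minor) is Bb C Db Eb F Gb Ab; Ab is degree 7, and the triad built there (Ab-C-Eb) is major, so it is VII.
The scale of C minor (natural minor) is C D Eb F G Ab Bb; Ab is degree 6, and the triad built there (Ab-C-Eb) is major, so it is VI.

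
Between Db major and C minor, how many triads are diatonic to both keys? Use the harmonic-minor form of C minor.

Diatonic triads of Db major: Db (I), Ebm (ii), Fm (iii), Gb (IV), Ab (V), Bbm (vi), Cdim (vii°).
Diatonic triads of C minor (harmonic minor): Cm (i), Ddim (ii°), Ebaug (III+), Fm (iv), G (V), Ab (VI), Bdim (vii°).
Matching root and quality in both lists: Fm, Ab.
That gives 2 common triads.

2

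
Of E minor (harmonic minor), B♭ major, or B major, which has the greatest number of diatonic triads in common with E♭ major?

B♭ major

Triads of E♭ major: E♭ major (I), F minor (ii), G minor (iii), A♭ major (IV), B♭ major (V), C minor (vi), D diminished (vii°).
E minor (harmonic minor) shares 0: none.
B♭ major shares 4: E♭, Gm, B♭, Cm.
B major shares 0: none.
The most common triads (4) are shared with B♭ major.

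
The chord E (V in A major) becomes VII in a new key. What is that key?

The numeral VII denotes a major triad on scale degree 7. With E on degree 7, the tonic of the new key is F#.
Degree 7 carries a major triad in natural-minor keys, so the destination is F# minor.
Check: the diatonic triads of F# minor (natural minor) are F#m (i), G#dim (ii°), A (III), Bm (iv), C#m (v), D (VI), E (VII) — E is indeed VII.

F# minor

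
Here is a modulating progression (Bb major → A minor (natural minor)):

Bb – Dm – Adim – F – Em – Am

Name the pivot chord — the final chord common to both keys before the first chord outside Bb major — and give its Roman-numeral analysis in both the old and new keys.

F — V in Bb major, VI in A minor

Chords diatonic to Bb major: Bb, Cm, Dm, Eb, F, Gm, Adim.
Reading the progression, the first chord not in that set is Em, so the modulation leaves Bb major there.
The chord immediately before Em is F, which is diatonic to both keys: V in Bb major and VI in A minor.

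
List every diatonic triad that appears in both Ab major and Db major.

Ab, Bbm, Db, Fm

Triads in Ab major: Ab (I), Bbm (ii), Cm (iii), Db (IV), Eb (V), Fm (vi), Gdim (vii°).
Triads in Db major: Db (I), Ebm (ii), Fm (iii), Gb (IV), Ab (V), Bbm (vi), Cdim (vii°).
Shared triads with their functions: Ab (I in Ab major, V in Db major); Bbm (ii in Ab major, vi in Db major); Db (IV in Ab major, I in Db major); Fm (vi in Ab major, iii in Db major).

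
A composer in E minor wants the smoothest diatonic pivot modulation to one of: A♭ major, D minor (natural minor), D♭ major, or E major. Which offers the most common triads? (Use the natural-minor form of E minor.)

Triads of E minor (natural minor): E minor (i), F♯ diminished (ii°), G major (III), A minor (iv), B minor (v), C major (VI), D major (VII).
A♭ major shares 0: none.
D minor (natural minor) shares 2: Am, C.
D♭ major shares 0: none.
E major shares 0: none.
The most common triads (2) are shared with D minor.

D minor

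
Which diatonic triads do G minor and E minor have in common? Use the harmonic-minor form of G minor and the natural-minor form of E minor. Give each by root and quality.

D, F#dim

Triads in G minor (harmonic minor): G minor (i), A diminished (ii°), Bb augmented (III+), C minor (iv), D major (V), Eb major (VI), F# diminished (vii°).
Triads in E minor (natural minor): E minor (i), F# diminished (ii°), G major (III), A minor (iv), B minor (v), C major (VI), D major (VII).
Shared triads with their functions: D major (V in G minor, VII in E minor); F# diminished (vii° in G minor, ii° in E minor).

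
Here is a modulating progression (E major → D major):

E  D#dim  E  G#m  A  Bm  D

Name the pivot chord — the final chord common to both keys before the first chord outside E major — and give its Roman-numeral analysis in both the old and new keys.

Chords diatonic to E major: E, F#m, G#m, A, B, C#m, D#dim.
Reading the progression, the first chord not in that set is Bm, so the modulation leaves E major there.
The chord immediately before Bm is A, which is diatonic to both keys: IV in E major and V in D major.

A — IV in E major, V in D major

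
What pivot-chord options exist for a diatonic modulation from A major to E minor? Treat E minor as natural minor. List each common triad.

Triads in A major: A (I), Bm (ii), C#m (iii), D (IV), E (V), F#m (vi), G#dim (vii°).
Triads in E minor (natural minor): Em (i), F#dim (ii°), G (III), Am (iv), Bm (v), C (VI), D (VII).
Shared triads with their functions: Bm (ii in A major, v in E minor); D (IV in A major, VII in E minor).

Bm, D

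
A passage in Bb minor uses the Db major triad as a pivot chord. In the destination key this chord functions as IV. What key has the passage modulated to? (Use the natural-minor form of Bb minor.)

Ab major

The numeral IV denotes a major triad on scale degree 4. With Db on degree 4, the tonic of the new key is Ab.
Degree 4 carries a major triad in major keys, so the destination is Ab major.
Check: the diatonic triads of Ab major are Ab (I), Bbm (ii), Cm (iii), Db (IV), Eb (V), Fm (vi), Gdim (vii°) — Db major is indeed IV.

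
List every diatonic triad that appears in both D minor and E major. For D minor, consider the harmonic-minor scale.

A

Triads in D minor (harmonic minor): Dm (i), Edim (ii°), Faug (III+), Gm (iv), A (V), B♭ (VI), C♯dim (vii°).
Triads in E major: E (I), F♯m (ii), G♯m (iii), A (IV), B (V), C♯m (vi), D♯dim (vii°).
Shared triads with their functions: A (V in D minor, IV in E major).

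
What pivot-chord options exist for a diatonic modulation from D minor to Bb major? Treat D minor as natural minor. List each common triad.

Dm, F, Gm, Bb

Triads in D minor (natural minor): Dm (i), Edim (ii°), F (III), Gm (iv), Am (v), Bb (VI), C (VII).
Triads in Bb major: Bb (I), Cm (ii), Dm (iii), Eb (IV), F (V), Gm (vi), Adim (vii°).
Shared triads with their functions: Dm (i in D minor, iii in Bb major); F (III in D minor, V in Bb major); Gm (iv in D minor, vi in Bb major); Bb (VI in D minor, I in Bb major).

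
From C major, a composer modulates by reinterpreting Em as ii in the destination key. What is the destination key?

The numeral ii denotes a minor triad on scale degree 2. With E on degree 2, the tonic of the new key is D.
Degree 2 carries a minor triad in major keys, so the destination is D major.
Check: the diatonic triads of D major are D (I), Em (ii), F#m (iii), G (IV), A (V), Bm (vi), C#dim (vii°) — Em is indeed ii.

D major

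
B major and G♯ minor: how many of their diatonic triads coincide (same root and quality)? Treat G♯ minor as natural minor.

Diatonic triads of B major: B (I), C♯m (ii), D♯m (iii), E (IV), F♯ (V), G♯m (vi), A♯dim (vii°).
Diatonic triads of G♯ minor (natural minor): G♯m (i), A♯dim (ii°), B (III), C♯m (iv), D♯m (v), E (VI), F♯ (VII).
Matching root and quality in both lists: B, C♯m, D♯m, E, F♯, G♯m, A♯dim.
That gives 7 common triads.

7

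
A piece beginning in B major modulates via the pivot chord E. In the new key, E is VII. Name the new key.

F♯ minor

The numeral VII denotes a major triad on scale degree 7. With E on degree 7, the tonic of the new key is F♯.
Degree 7 carries a major triad in natural-minor keys, so the destination is F♯ minor.
Check: the diatonic triads of F♯ minor (natural minor) are F♯m (i), G♯dim (ii°), A (III), Bm (iv), C♯m (v), D (VI), E (VII) — E is indeed VII.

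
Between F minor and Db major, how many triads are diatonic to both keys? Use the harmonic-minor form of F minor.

Diatonic triads of F minor (harmonic minor): Fm (i), Gdim (ii°), Abaug (III+), Bbm (iv), C (V), Db (VI), Edim (vii°).
Diatonic triads of Db major: Db (I), Ebm (ii), Fm (iii), Gb (IV), Ab (V), Bbm (vi), Cdim (vii°).
Matching root and quality in both lists: Fm, Bbm, Db.
That gives 3 common triads.

3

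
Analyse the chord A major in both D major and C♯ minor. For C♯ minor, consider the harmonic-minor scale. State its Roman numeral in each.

The scale of D major is D E F♯ G A B C♯; A is degree 5, and the triad built there (A-C♯-E) is major, so it is V.
The scale of C♯ minor (harmonic minor) is C♯ D♯ E F♯ G♯ A B♯; A is degree 6, and the triad built there (A-C♯-E) is major, so it is VI.

V in D major; VI in C♯ minor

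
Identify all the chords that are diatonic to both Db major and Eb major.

Fm, Ab

Triads in Db major: Db (I), Ebm (ii), Fm (iii), Gb (IV), Ab (V), Bbm (vi), Cdim (vii°).
Triads in Eb major: Eb (I), Fm (ii), Gm (iii), Ab (IV), Bb (V), Cm (vi), Ddim (vii°).
Shared triads with their functions: Fm (iii in Db major, ii in Eb major); Ab (V in Db major, IV in Eb major).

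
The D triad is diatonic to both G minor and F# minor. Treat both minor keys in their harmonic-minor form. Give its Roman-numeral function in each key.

V in G minor; VI in F# minor

The scale of G minor (harmonic minor) is G A Bb C D Eb F#; D is degree 5, and the triad built there (D-F#-A) is major, so it is V.
The scale of F# minor (harmonic minor) is F# G# A B C# D E#; D is degree 6, and the triad built there (D-F#-A) is major, so it is VI.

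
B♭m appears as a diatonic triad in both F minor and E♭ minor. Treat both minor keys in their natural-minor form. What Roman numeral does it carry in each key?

iv in F minor; v in E♭ minor

The scale of F minor (natural minor) is F G A♭ B♭ C D♭ E♭; B♭ is degree 4, and the triad built there (B♭-D♭-F) is minor, so it is iv.
The scale of E♭ minor (natural minor) is E♭ F G♭ A♭ B♭ C♭ D♭; B♭ is degree 5, and the triad built there (B♭-D♭-F) is minor, so it is v.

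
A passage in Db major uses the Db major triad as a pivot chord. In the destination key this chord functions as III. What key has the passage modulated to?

The numeral III denotes a major triad on scale degree 3. With Db on degree 3, the tonic of the new key is Bb.
Degree 3 carries a major triad in natural-minor keys, so the destination is Bb minor.
Check: the diatonic triads of Bb minor (natural minor) are Bbm (i), Cdim (ii°), Db (III), Ebm (iv), Fm (v), Gb (VI), Ab (VII) — Db major is indeed III.

Bb minor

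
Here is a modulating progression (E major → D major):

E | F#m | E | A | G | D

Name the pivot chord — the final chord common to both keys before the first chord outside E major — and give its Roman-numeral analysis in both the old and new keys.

Chords diatonic to E major: E, F#m, G#m, A, B, C#m, D#dim.
Reading the progression, the first chord not in that set is G, so the modulation leaves E major there.
The chord immediately before G is A, which is diatonic to both keys: IV in E major and V in D major.

A — IV in E major, V in D major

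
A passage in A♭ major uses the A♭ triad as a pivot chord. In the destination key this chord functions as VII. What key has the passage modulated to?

The numeral VII denotes a major triad on scale degree 7. With A♭ on degree 7, the tonic of the new key is B♭.
Degree 7 carries a major triad in natural-minor keys, so the destination is B♭ minor.
Check: the diatonic triads of B♭ minor (natural minor) are B♭m (i), Cdim (ii°), D♭ (III), E♭m (iv), Fm (v), G♭ (VI), A♭ (VII) — A♭ is indeed VII.

B♭ minor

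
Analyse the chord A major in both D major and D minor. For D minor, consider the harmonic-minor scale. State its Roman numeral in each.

V in D major; V in D minor

The scale of D major is D E F# G A B C#; A is degree 5, and the triad built there (A-C#-E) is major, so it is V.
The scale of D minor (harmonic minor) is D E F G A Bb C#; A is degree 5, and the triad built there (A-C#-E) is major, so it is V.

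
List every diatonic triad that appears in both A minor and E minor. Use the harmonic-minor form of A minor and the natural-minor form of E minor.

Am

Triads in A minor (harmonic minor): Am (i), Bdim (ii°), Caug (III+), Dm (iv), E (V), F (VI), G♯dim (vii°).
Triads in E minor (natural minor): Em (i), F♯dim (ii°), G (III), Am (iv), Bm (v), C (VI), D (VII).
Shared triads with their functions: Am (i in A minor, iv in E minor).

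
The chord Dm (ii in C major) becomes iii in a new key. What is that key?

The numeral iii denotes a minor triad on scale degree 3. With D on degree 3, the tonic of the new key is B♭.
Degree 3 carries a minor triad in major keys, so the destination is B♭ major.
Check: the diatonic triads of B♭ major are B♭ (I), Cm (ii), Dm (iii), E♭ (IV), F (V), Gm (vi), Adim (vii°) — Dm is indeed iii.

B♭ major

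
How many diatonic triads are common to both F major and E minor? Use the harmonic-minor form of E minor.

Diatonic triads of F major: F (I), Gm (ii), Am (iii), B♭ (IV), C (V), Dm (vi), Edim (vii°).
Diatonic triads of E minor (harmonic minor): Em (i), F♯dim (ii°), Gaug (III+), Am (iv), B (V), C (VI), D♯dim (vii°).
Matching root and quality in both lists: Am, C.
That gives 2 common triads.

2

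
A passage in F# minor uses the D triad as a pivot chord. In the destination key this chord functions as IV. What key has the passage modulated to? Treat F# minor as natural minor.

The numeral IV denotes a major triad on scale degree 4. With D on degree 4, the tonic of the new key is A.
Degree 4 carries a major triad in major keys, so the destination is A major.
Check: the diatonic triads of A major are A (I), Bm (ii), C#m (iii), D (IV), E (V), F#m (vi), G#dim (vii°) — D is indeed IV.

A major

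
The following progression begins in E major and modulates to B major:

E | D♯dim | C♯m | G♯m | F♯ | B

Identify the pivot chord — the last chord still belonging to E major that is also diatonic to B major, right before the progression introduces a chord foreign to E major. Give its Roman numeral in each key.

G♯m — iii in E major, vi in B major

Chords diatonic to E major: E, F♯m, G♯m, A, B, C♯m, D♯dim.
Reading the progression, the first chord not in that set is F♯, so the modulation leaves E major there.
The chord immediately before F♯ is G♯m, which is diatonic to both keys: iii in E major and vi in B major.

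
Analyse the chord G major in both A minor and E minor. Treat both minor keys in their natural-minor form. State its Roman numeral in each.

The scale of A minor (natural minor) is A B C D E F G; G is degree 7, and the triad built there (G-B-D) is major, so it is VII.
The scale of E minor (natural minor) is E F# G A B C D; G is degree 3, and the triad built there (G-B-D) is major, so it is III.

VII in A minor; III in E minor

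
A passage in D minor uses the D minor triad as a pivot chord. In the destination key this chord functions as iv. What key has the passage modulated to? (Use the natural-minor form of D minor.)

A minor

The numeral iv denotes a minor triad on scale degree 4. With D on degree 4, the tonic of the new key is A.
Degree 4 carries a minor triad in minor keys, so the destination is A minor.
Check: the diatonic triads of A minor (natural minor) are Am (i), Bdim (ii°), C (III), Dm (iv), Em (v), F (VI), G (VII) — D minor is indeed iv.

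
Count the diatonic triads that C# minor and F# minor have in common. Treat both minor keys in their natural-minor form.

Diatonic triads of C# minor (natural minor): C#m (i), D#dim (ii°), E (III), F#m (iv), G#m (v), A (VI), B (VII).
Diatonic triads of F# minor (natural minor): F#m (i), G#dim (ii°), A (III), Bm (iv), C#m (v), D (VI), E (VII).
Matching root and quality in both lists: C#m, E, F#m, A.
That gives 4 common triads.

4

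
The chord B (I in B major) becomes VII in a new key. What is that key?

C# minor

The numeral VII denotes a major triad on scale degree 7. With B on degree 7, the tonic of the new key is C#.
Degree 7 carries a major triad in natural-minor keys, so the destination is C# minor.
Check: the diatonic triads of C# minor (natural minor) are C#m (i), D#dim (ii°), E (III), F#m (iv), G#m (v), A (VI), B (VII) — B is indeed VII.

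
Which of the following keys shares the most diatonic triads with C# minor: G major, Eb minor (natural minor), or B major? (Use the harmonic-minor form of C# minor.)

B major

Triads of C# minor (harmonic minor): C#m (i), D#dim (ii°), Eaug (III+), F#m (iv), G# (V), A (VI), B#dim (vii°).
G major shares 0: none.
Eb minor (natural minor) shares 0: none.
B major shares 1: C#m.
The most common triads (1) are shared with B major.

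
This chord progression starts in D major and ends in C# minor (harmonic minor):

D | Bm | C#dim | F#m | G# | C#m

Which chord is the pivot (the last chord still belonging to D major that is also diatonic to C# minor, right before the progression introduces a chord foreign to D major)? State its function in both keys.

F#m — iii in D major, iv in C# minor

Chords diatonic to D major: D, Em, F#m, G, A, Bm, C#dim.
Reading the progression, the first chord not in that set is G#, so the modulation leaves D major there.
The chord immediately before G# is F#m, which is diatonic to both keys: iii in D major and iv in C# minor.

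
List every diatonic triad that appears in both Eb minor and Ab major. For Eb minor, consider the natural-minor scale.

Triads in Eb minor (natural minor): Ebm (i), Fdim (ii°), Gb (III), Abm (iv), Bbm (v), Cb (VI), Db (VII).
Triads in Ab major: Ab (I), Bbm (ii), Cm (iii), Db (IV), Eb (V), Fm (vi), Gdim (vii°).
Shared triads with their functions: Bbm (v in Eb minor, ii in Ab major); Db (VII in Eb minor, IV in Ab major).

Bbm, Db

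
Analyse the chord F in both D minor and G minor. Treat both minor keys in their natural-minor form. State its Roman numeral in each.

The scale of D minor (natural minor) is D E F G A B♭ C; F is degree 3, and the triad built there (F-A-C) is major, so it is III.
The scale of G minor (natural minor) is G A B♭ C D E♭ F; F is degree 7, and the triad built there (F-A-C) is major, so it is VII.

III in D minor; VII in G minor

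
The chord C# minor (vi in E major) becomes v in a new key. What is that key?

The numeral v denotes a minor triad on scale degree 5. With C# on degree 5, the tonic of the new key is F#.
Degree 5 carries a minor triad in natural-minor keys, so the destination is F# minor.
Check: the diatonic triads of F# minor (natural minor) are F#m (i), G#dim (ii°), A (III), Bm (iv), C#m (v), D (VI), E (VII) — C# minor is indeed v.

F# minor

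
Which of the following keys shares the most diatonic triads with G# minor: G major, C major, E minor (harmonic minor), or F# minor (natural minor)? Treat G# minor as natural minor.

F# minor

Triads of G# minor (natural minor): G# minor (i), A# diminished (ii°), B major (III), C# minor (iv), D# minor (v), E major (VI), F# major (VII).
G major shares 0: none.
C major shares 0: none.
E minor (harmonic minor) shares 1: B.
F# minor (natural minor) shares 2: C#m, E.
The most common triads (2) are shared with F# minor.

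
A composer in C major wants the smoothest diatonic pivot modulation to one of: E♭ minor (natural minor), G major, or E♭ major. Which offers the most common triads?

Triads of C major: C (I), Dm (ii), Em (iii), F (IV), G (V), Am (vi), Bdim (vii°).
E♭ minor (natural minor) shares 0: none.
G major shares 4: C, Em, G, Am.
E♭ major shares 0: none.
The most common triads (4) are shared with G major.

G major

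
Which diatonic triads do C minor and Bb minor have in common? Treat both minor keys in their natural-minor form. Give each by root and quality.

Fm, Ab

Triads in C minor (natural minor): Cm (i), Ddim (ii°), Eb (III), Fm (iv), Gm (v), Ab (VI), Bb (VII).
Triads in Bb minor (natural minor): Bbm (i), Cdim (ii°), Db (III), Ebm (iv), Fm (v), Gb (VI), Ab (VII).
Shared triads with their functions: Fm (iv in C minor, v in Bb minor); Ab (VI in C minor, VII in Bb minor).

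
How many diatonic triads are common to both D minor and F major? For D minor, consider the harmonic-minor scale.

Diatonic triads of D minor (harmonic minor): Dm (i), Edim (ii°), Faug (III+), Gm (iv), A (V), Bb (VI), C#dim (vii°).
Diatonic triads of F major: F (I), Gm (ii), Am (iii), Bb (IV), C (V), Dm (vi), Edim (vii°).
Matching root and quality in both lists: Dm, Edim, Gm, Bb.
That gives 4 common triads.

4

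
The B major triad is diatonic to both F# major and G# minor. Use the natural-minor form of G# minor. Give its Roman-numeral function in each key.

IV in F# major; III in G# minor

The scale of F# major is F# G# A# B C# D# E#; B is degree 4, and the triad built there (B-D#-F#) is major, so it is IV.
The scale of G# minor (natural minor) is G# A# B C# D# E F#; B is degree 3, and the triad built there (B-D#-F#) is major, so it is III.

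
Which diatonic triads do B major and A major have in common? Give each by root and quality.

Triads in B major: B (I), C♯m (ii), D♯m (iii), E (IV), F♯ (V), G♯m (vi), A♯dim (vii°).
Triads in A major: A (I), Bm (ii), C♯m (iii), D (IV), E (V), F♯m (vi), G♯dim (vii°).
Shared triads with their functions: C♯m (ii in B major, iii in A major); E (IV in B major, V in A major).

C♯m, E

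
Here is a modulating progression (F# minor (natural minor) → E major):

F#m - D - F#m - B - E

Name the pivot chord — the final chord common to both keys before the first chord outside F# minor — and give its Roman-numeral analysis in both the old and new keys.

F#m — i in F# minor, ii in E major

Chords diatonic to F# minor: F#m, G#dim, A, Bm, C#m, D, E.
Reading the progression, the first chord not in that set is B, so the modulation leaves F# minor there.
The chord immediately before B is F#m, which is diatonic to both keys: i in F# minor and ii in E major.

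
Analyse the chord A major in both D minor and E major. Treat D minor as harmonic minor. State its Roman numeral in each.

V in D minor; IV in E major

The scale of D minor (harmonic minor) is D E F G A Bb C#; A is degree 5, and the triad built there (A-C#-E) is major, so it is V.
The scale of E major is E F# G# A B C# D#; A is degree 4, and the triad built there (A-C#-E) is major, so it is IV.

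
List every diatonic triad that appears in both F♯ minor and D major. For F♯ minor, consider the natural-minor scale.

Triads in F♯ minor (natural minor): F♯ minor (i), G♯ diminished (ii°), A major (III), B minor (iv), C♯ minor (v), D major (VI), E major (VII).
Triads in D major: D major (I), E minor (ii), F♯ minor (iii), G major (IV), A major (V), B minor (vi), C♯ diminished (vii°).
Shared triads with their functions: F♯ minor (i in F♯ minor, iii in D major); A major (III in F♯ minor, V in D major); B minor (iv in F♯ minor, vi in D major); D major (VI in F♯ minor, I in D major).

F♯m, A, Bm, D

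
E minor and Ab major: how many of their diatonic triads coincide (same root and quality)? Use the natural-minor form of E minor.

Diatonic triads of E minor (natural minor): E minor (i), F# diminished (ii°), G major (III), A minor (iv), B minor (v), C major (VI), D major (VII).
Diatonic triads of Ab major: Ab major (I), Bb minor (ii), C minor (iii), Db major (IV), Eb major (V), F minor (vi), G diminished (vii°).
No triad has the same root and quality in both keys.

0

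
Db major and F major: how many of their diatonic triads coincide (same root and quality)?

Diatonic triads of Db major: Db (I), Ebm (ii), Fm (iii), Gb (IV), Ab (V), Bbm (vi), Cdim (vii°).
Diatonic triads of F major: F (I), Gm (ii), Am (iii), Bb (IV), C (V), Dm (vi), Edim (vii°).
No triad has the same root and quality in both keys.

0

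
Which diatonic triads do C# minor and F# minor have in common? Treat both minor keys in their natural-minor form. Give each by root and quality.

Triads in C# minor (natural minor): C#m (i), D#dim (ii°), E (III), F#m (iv), G#m (v), A (VI), B (VII).
Triads in F# minor (natural minor): F#m (i), G#dim (ii°), A (III), Bm (iv), C#m (v), D (VI), E (VII).
Shared triads with their functions: C#m (i in C# minor, v in F# minor); E (III in C# minor, VII in F# minor); F#m (iv in C# minor, i in F# minor); A (VI in C# minor, III in F# minor).

C#m, E, F#m, A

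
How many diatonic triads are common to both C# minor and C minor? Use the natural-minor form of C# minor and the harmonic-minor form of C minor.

Diatonic triads of C# minor (natural minor): C# minor (i), D# diminished (ii°), E major (III), F# minor (iv), G# minor (v), A major (VI), B major (VII).
Diatonic triads of C minor (harmonic minor): C minor (i), D diminished (ii°), Eb augmented (III+), F minor (iv), G major (V), Ab major (VI), B diminished (vii°).
No triad has the same root and quality in both keys.

0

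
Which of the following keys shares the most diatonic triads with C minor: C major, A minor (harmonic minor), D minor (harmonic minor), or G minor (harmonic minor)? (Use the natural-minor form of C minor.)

G minor

Triads of C minor (natural minor): Cm (i), Ddim (ii°), E♭ (III), Fm (iv), Gm (v), A♭ (VI), B♭ (VII).
C major shares 0: none.
A minor (harmonic minor) shares 0: none.
D minor (harmonic minor) shares 2: Gm, B♭.
G minor (harmonic minor) shares 3: Cm, E♭, Gm.
The most common triads (3) are shared with G minor.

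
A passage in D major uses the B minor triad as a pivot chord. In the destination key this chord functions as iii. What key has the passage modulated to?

G major

The numeral iii denotes a minor triad on scale degree 3. With B on degree 3, the tonic of the new key is G.
Degree 3 carries a minor triad in major keys, so the destination is G major.
Check: the diatonic triads of G major are G (I), Am (ii), Bm (iii), C (IV), D (V), Em (vi), F#dim (vii°) — B minor is indeed iii.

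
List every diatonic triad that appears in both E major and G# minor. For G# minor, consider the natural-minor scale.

Triads in E major: E (I), F#m (ii), G#m (iii), A (IV), B (V), C#m (vi), D#dim (vii°).
Triads in G# minor (natural minor): G#m (i), A#dim (ii°), B (III), C#m (iv), D#m (v), E (VI), F# (VII).
Shared triads with their functions: E (I in E major, VI in G# minor); G#m (iii in E major, i in G# minor); B (V in E major, III in G# minor); C#m (vi in E major, iv in G# minor).

E, G#m, B, C#m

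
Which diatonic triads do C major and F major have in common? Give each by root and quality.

Triads in C major: C (I), Dm (ii), Em (iii), F (IV), G (V), Am (vi), Bdim (vii°).
Triads in F major: F (I), Gm (ii), Am (iii), Bb (IV), C (V), Dm (vi), Edim (vii°).
Shared triads with their functions: C (I in C major, V in F major); Dm (ii in C major, vi in F major); F (IV in C major, I in F major); Am (vi in C major, iii in F major).

C, Dm, F, Am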